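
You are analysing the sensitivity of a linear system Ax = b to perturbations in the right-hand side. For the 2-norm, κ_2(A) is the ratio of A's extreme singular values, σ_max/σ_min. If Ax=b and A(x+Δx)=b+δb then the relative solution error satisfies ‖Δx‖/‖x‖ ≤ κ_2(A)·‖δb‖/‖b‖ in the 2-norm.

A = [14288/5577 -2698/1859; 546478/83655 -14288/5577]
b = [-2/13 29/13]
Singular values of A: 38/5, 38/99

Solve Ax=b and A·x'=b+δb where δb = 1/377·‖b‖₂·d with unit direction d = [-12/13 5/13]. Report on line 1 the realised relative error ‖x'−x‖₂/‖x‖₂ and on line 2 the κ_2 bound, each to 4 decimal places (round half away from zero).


0.0059
0.0525

from the listed singular values, σ₁ = 38/5, σ_n = 38/99
κ_2(A) = (38/5) / (38/99) = 19.8000
perturbation bound = 19.8000·1/377 = 0.0525
solve Ax = b  →  x = [1.2449 2.3036]
‖b‖ = 2.2361, ‖x‖ = 2.6185
with δb = [-0.0055 0.0023], A·Δx = δb → ‖Δx‖ = 0.0155
relative error = 0.0059
so the bound overstates the realised error by a factor of ≈ 8.8999 (computed from the unrounded values)


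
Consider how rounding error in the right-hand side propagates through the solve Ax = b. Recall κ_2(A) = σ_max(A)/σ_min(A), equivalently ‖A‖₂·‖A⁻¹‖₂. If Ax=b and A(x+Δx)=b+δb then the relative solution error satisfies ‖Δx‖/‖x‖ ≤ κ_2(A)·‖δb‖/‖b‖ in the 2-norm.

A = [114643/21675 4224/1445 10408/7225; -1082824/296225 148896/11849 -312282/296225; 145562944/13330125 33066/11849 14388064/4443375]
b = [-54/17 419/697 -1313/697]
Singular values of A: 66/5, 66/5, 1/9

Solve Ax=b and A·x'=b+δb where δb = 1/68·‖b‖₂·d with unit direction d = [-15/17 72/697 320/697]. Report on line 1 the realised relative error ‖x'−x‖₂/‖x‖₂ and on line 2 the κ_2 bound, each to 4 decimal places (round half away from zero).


σ_max = 66/5, σ_min = 1/9
condition number: (66/5) ÷ (1/9) = 118.8000
worst-case relative error ≤ 118.8000 × 1/68 = 1.7471
solve Ax = b  →  x = [-5.2667 -0.0401 17.2139]
‖b‖₂ = 3.7417 and ‖x‖₂ = 18.0016
Δx = A⁻¹·δb where δb = 1/68·3.7417·d; ‖Δx‖ = 0.4952
realised ‖Δx‖/‖x‖ = 0.0275
tightness: 0.0275 against a bound of 1.7471 (unrounded ratio ≈ 0.0157)

0.0275
1.7471


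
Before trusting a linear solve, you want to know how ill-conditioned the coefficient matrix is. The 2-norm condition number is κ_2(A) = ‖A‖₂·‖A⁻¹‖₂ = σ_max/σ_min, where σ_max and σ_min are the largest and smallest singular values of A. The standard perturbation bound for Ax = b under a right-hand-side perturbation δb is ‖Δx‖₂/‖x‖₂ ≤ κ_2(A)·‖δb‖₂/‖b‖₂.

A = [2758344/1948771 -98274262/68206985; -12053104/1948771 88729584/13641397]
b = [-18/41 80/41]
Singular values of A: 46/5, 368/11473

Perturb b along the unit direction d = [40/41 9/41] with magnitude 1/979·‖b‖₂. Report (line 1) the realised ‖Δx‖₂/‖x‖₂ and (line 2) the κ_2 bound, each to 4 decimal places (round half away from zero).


0.2930
0.2930

from the listed singular values, σ₁ = 46/5, σ_n = 368/11473
κ_2(A) = (46/5) / (368/11473) = 286.8250
worst-case relative error ≤ 286.8250 × 1/979 = 0.2930
solve Ax = b  →  x = [-0.1499 0.1574]
2-norm of b is 2.0000; of x, 0.2174
with δb = [0.0020 0.0004], A·Δx = δb → ‖Δx‖ = 0.0637
realised ‖Δx‖/‖x‖ = 0.2930
tightness: 0.2930 against a bound of 0.2930; the bound is attained (ratio 1)


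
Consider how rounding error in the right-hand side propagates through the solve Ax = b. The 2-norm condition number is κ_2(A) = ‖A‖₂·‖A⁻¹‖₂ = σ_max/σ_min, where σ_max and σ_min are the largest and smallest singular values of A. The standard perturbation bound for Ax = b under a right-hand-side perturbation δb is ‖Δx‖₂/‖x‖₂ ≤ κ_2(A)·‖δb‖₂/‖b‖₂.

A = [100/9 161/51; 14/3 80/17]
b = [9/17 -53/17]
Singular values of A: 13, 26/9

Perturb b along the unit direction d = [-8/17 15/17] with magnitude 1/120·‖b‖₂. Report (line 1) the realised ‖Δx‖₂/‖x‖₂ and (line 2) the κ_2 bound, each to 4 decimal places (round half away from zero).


0.0088
0.0375

σ_max = 13, σ_min = 26/9
condition number: 13 ÷ (26/9) = 4.5000
κ_2(A)·‖δb‖/‖b‖ = 0.0375
solve Ax = b  →  x = [0.3284 -0.9882]
‖b‖₂ = 3.1623 and ‖x‖₂ = 1.0413
with δb = [-0.0124 0.0233], A·Δx = δb → ‖Δx‖ = 0.0091
realised ‖Δx‖/‖x‖ = 0.0088
realised/bound (from unrounded values) ≈ 0.2336


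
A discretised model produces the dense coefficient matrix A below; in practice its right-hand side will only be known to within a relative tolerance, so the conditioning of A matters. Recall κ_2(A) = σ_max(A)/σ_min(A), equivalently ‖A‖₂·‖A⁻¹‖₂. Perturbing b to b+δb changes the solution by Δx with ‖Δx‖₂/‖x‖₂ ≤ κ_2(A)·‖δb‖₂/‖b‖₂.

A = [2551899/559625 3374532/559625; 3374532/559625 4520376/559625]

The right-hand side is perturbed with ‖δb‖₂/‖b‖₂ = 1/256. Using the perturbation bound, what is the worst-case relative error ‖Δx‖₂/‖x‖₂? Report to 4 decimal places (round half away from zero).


form AᵀA = [715986189009/12527205625 954624732012/12527205625; 954624732012/12527205625 1272850616016/12527205625] with trace 79553472201/501088225 and determinant 112021056/501088225
solving λ² − 79553472201/501088225·λ + 112021056/501088225 = 0 gives λ = 3969/25, 28224/20043529
so κ_2 = √((3969/25) / (28224/20043529)) = 335.7750
κ_2(A)·‖δb‖/‖b‖ = 1.3116

1.3116


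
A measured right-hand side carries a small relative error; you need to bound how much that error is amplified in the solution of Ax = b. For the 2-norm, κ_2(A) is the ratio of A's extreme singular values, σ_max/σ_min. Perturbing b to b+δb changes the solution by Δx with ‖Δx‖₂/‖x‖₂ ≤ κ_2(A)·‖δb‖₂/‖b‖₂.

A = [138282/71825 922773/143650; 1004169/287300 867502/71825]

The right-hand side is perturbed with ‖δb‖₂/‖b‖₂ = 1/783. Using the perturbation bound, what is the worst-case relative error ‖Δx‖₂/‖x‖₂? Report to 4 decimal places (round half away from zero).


0.3238

M = AᵀA = [909554301/57122000 389731629/7140250; 389731629/7140250 2672490581/14280500]. tr(M)=92796133/456976, det(M)=1172889/1827904
solving λ² − 92796133/456976·λ + 1172889/1827904 = 0 gives λ = 3249/16, 361/114244
κ_2(A) = √(λ_max/λ_min) = √((3249/16) / (361/114244)) = 253.5000
κ_2(A)·‖δb‖/‖b‖ = 0.3238


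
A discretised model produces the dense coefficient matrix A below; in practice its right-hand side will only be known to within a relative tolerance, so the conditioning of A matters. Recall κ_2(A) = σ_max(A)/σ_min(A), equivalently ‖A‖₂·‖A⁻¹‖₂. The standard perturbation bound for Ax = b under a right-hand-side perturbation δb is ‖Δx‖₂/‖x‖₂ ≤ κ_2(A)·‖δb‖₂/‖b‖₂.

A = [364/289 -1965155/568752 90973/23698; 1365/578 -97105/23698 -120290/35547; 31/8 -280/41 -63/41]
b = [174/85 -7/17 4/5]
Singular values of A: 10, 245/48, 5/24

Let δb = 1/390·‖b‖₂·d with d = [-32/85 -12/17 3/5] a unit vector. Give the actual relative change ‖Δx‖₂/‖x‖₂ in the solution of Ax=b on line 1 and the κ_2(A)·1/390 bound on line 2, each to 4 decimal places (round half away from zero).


0.0681
0.1231

from the listed singular values, σ₁ = 10, σ_n = 5/24
κ = σ_max/σ_min = 10/(5/24) = 48.0000
κ_2(A)·‖δb‖/‖b‖ = 0.1231
solve Ax = b  →  x = [0.0471 -0.1721 0.3629]
2-norm of b is 2.2361; of x, 0.4044
Δx = A⁻¹·δb where δb = 1/390·2.2361·d; ‖Δx‖ = 0.0275
dividing the unrounded norms, ‖Δx‖/‖x‖ = 0.0681
tightness: 0.0681 against a bound of 0.1231 (unrounded ratio ≈ 0.5529)


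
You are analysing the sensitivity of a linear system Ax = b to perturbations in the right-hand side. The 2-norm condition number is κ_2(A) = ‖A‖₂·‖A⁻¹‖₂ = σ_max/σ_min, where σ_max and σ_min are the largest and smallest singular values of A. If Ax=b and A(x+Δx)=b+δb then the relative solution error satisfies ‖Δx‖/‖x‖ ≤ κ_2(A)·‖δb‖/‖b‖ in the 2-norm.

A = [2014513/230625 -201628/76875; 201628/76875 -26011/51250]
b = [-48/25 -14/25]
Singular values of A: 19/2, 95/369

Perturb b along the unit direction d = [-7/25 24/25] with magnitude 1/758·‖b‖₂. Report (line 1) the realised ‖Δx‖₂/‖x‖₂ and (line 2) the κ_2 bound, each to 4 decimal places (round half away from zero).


0.0487
0.0487

σ_max = 19/2, σ_min = 95/369
condition number: (19/2) ÷ (95/369) = 36.9000
bound on ‖Δx‖/‖x‖: κ·ε = 36.9000·1/758 = 0.0487
solve Ax = b  →  x = [-0.2021 0.0589]
‖b‖₂ = 2.0000 and ‖x‖₂ = 0.2105
with δb = [-0.0007 0.0025], A·Δx = δb → ‖Δx‖ = 0.0102
relative error = 0.0487
tightness: 0.0487 against a bound of 0.0487; the bound is attained (ratio 1)


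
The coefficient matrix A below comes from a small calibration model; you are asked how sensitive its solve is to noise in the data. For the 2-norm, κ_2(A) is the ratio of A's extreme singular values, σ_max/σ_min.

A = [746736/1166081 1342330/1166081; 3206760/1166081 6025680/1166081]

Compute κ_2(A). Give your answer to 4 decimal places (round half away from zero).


M = AᵀA = [6449092416/808890481 12091181280/808890481; 12091181280/808890481 22671427300/808890481]. tr(M)=100763044/2798929, det(M)=57600/2798929
char-poly roots: 36 and 1600/2798929
so κ_2 = √(36 / (1600/2798929)) = 250.9500

250.9500


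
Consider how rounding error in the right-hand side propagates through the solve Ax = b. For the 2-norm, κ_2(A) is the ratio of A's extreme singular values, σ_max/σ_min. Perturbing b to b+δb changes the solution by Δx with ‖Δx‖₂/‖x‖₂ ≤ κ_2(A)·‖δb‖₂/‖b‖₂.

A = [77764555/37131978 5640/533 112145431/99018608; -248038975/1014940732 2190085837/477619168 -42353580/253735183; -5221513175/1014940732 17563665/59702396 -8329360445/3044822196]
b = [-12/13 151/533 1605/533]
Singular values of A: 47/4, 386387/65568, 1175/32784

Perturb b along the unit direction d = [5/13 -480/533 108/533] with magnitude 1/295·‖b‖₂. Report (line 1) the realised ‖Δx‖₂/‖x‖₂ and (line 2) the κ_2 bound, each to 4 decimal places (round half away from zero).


from the listed singular values, σ₁ = 47/4, σ_n = 1175/32784
κ = σ_max/σ_min = (47/4)/(1175/32784) = 327.8400
perturbation bound = 327.8400·1/295 = 1.1113
solve Ax = b  →  x = [-0.4547 0.0287 -0.2425]
‖b‖ = 3.1623, ‖x‖ = 0.5162
re-solving with b+δb shifts x by Δx of norm 0.2991
dividing the unrounded norms, ‖Δx‖/‖x‖ = 0.5795
tightness: 0.5795 against a bound of 1.1113 (unrounded ratio ≈ 0.5214)

0.5795
1.1113


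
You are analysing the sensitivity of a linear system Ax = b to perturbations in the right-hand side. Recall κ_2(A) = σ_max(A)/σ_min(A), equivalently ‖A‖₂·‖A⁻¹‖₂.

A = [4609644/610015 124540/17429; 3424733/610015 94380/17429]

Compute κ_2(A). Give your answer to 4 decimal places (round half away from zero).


form AᵀA = [1319104557121/14884732009 179462272860/2126390287; 179462272860/2126390287 24417796000/303770041] with trace 2991173081/17698849 and determinant 11424400/17698849
solving λ² − 2991173081/17698849·λ + 11424400/17698849 = 0 gives λ = 169, 67600/17698849
κ = σ_max/σ_min = 13/(260/4207) = 210.3500

210.3500


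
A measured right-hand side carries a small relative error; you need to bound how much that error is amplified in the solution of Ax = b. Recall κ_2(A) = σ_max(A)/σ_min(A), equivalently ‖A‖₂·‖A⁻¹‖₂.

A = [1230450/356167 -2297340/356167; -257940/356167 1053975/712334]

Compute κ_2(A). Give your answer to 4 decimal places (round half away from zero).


127.7500

AᵀA = [940238100/75463969 -1762458750/75463969; -1762458750/75463969 13219481025/301855876]; tr = 58755825/1044484, det = 50625/261121
solving λ² − 58755825/1044484·λ + 50625/261121 = 0 gives λ = 225/4, 900/261121
σ_max=√(225/4)=(15/2), σ_min=√(900/261121)=(30/511) → κ = 127.7500


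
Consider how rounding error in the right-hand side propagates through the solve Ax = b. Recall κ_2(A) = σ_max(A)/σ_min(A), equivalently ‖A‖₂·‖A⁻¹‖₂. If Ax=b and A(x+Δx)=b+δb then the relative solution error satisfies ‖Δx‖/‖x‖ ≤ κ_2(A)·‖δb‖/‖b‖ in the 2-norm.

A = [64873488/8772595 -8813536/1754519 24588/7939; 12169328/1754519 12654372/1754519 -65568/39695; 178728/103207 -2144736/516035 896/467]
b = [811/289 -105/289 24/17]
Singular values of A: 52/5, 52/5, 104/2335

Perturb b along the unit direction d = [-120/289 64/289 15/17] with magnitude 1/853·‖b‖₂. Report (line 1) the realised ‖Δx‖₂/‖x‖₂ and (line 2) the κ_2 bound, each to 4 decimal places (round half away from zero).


0.2737
0.2737

σ_max = 52/5, σ_min = 104/2335
κ_2(A) = (52/5) / (104/2335) = 233.5000
bound on ‖Δx‖/‖x‖: κ·ε = 233.5000·1/853 = 0.2737
solve Ax = b  →  x = [0.1912 -0.2088 0.1109]
‖b‖₂ = 3.1623 and ‖x‖₂ = 0.3041
with δb = [-0.0015 0.0008 0.0033], A·Δx = δb → ‖Δx‖ = 0.0832
realised ‖Δx‖/‖x‖ = 0.2737
realised/bound = 1 exactly: the bound is attained for this b and d


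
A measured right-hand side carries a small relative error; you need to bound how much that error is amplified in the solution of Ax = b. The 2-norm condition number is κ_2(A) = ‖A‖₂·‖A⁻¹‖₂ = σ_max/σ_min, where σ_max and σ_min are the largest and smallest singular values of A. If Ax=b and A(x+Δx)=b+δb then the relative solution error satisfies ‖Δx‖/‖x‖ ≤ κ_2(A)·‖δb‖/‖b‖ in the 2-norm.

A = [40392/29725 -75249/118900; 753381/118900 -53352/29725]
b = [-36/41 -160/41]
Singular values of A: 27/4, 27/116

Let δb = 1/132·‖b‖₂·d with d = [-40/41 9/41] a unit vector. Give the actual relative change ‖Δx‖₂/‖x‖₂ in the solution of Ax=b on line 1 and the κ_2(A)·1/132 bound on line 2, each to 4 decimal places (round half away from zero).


0.2197
0.2197

from the listed singular values, σ₁ = 27/4, σ_n = 27/116
condition number: (27/4) ÷ (27/116) = 29.0000
κ_2(A)·‖δb‖/‖b‖ = 0.2197
solve Ax = b  →  x = [-0.5689 0.1659]
‖b‖ = 4.0000, ‖x‖ = 0.5926
re-solving with b+δb shifts x by Δx of norm 0.1302
dividing the unrounded norms, ‖Δx‖/‖x‖ = 0.2197
so the bound is sharp here: realised error equals the bound


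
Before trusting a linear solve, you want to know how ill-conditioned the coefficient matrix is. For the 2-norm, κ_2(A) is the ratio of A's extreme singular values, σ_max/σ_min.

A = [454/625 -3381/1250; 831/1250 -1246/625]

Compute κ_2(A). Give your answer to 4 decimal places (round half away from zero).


35.0000

form AᵀA = [60601/62500 -51408/15625; -51408/15625 705649/62500] with trace 613/50 and determinant 49/400
char-poly roots: 49/4 and 1/100
so κ_2 = √((49/4) / (1/100)) = 35.0000


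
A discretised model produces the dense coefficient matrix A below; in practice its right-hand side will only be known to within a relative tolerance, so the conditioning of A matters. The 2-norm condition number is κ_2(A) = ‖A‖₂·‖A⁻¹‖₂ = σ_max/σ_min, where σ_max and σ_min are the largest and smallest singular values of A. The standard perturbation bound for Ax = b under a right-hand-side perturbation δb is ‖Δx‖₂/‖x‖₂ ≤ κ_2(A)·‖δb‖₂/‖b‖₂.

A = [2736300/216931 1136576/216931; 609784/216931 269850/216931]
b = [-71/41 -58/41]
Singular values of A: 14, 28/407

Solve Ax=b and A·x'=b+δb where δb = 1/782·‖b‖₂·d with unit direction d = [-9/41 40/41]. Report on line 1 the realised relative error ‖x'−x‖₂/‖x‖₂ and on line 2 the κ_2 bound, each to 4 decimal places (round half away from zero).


σ_max = 14, σ_min = 28/407
condition number: 14 ÷ (28/407) = 203.5000
perturbation bound = 203.5000·1/782 = 0.2602
solve Ax = b  →  x = [5.4588 -13.4725]
‖b‖ = 2.2361, ‖x‖ = 14.5364
δb = ε·‖b‖·d = [-0.0006 0.0028]; solving A·Δx = δb gives ‖Δx‖ = 0.0416
relative error = 0.0029
so the bound overstates the realised error by a factor of ≈ 91.0124 (computed from the unrounded values)

0.0029
0.2602


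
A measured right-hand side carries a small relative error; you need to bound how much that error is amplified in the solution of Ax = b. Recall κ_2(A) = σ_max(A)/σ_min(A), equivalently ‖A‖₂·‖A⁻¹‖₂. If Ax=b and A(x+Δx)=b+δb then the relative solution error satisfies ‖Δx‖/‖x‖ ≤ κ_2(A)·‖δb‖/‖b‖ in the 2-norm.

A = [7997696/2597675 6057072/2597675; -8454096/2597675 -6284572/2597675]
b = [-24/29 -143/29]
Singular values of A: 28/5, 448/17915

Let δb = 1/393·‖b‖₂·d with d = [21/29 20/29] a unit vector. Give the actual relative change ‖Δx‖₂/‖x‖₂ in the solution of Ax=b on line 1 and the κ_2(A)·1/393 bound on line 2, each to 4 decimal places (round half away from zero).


0.0032
0.5698

largest singular value 28/5, smallest 448/17915
κ_2(A) = (28/5) / (448/17915) = 223.9375
κ_2(A)·‖δb‖/‖b‖ = 0.5698
solve Ax = b  →  x = [96.4018 -127.6429]
‖b‖ = 5.0000, ‖x‖ = 159.9563
re-solving with b+δb shifts x by Δx of norm 0.5088
relative error = 0.0032
so the bound overstates the realised error by a factor of ≈ 179.1510 (computed from the unrounded values)


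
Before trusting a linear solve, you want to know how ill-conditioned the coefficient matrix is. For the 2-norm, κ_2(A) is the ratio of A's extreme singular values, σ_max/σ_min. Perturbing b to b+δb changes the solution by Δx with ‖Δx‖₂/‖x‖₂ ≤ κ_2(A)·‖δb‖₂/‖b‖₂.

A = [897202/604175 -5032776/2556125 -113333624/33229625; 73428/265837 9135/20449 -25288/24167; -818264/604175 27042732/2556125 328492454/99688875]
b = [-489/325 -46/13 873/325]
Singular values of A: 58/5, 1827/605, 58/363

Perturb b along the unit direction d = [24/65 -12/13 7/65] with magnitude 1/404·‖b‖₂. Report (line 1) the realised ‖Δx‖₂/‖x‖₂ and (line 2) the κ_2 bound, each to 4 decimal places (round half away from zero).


0.0039
0.1797

from the listed singular values, σ₁ = 58/5, σ_n = 58/363
κ = σ_max/σ_min = (58/5)/(58/363) = 72.6000
worst-case relative error ≤ 72.6000 × 1/404 = 0.1797
solve Ax = b  →  x = [17.0582 -0.0160 7.8776]
‖b‖ = 4.6904, ‖x‖ = 18.7893
re-solving with b+δb shifts x by Δx of norm 0.0727
realised ‖Δx‖/‖x‖ = 0.0039
realised/bound (from unrounded values) ≈ 0.0215


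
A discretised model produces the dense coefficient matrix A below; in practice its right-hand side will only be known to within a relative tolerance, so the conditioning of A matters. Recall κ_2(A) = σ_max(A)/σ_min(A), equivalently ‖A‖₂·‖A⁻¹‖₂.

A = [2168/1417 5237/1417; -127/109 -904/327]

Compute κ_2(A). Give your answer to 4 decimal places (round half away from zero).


form AᵀA = [7426025/2007889 53464000/6023667; 53464000/6023667 384945025/18071001] with trace 2673250/106929 and determinant 625/106929
eigenvalues of AᵀA: λ = (tr ± √(tr²−4·det))/2 = 25, 25/106929
σ_max=√25=5, σ_min=√(25/106929)=(5/327) → κ = 327.0000

327.0000


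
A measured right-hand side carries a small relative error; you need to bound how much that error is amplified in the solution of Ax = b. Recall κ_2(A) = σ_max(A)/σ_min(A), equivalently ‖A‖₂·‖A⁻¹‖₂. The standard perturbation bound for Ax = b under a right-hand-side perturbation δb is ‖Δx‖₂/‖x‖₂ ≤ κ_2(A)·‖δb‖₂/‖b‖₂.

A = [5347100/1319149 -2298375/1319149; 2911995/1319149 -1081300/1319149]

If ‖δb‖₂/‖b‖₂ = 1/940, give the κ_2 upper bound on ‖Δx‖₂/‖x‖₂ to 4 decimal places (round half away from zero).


0.0508

M = AᵀA = [128274025225/6021294409 -53420004000/6021294409; -53420004000/6021294409 22324350625/6021294409]. tr(M)=891114650/35628961, det(M)=9765625/35628961
λ_max, λ_min = (891114650/35628961 ± √792693563155560000/1269422861939521)/2 = 25, 390625/35628961
so κ_2 = √(25 / (390625/35628961)) = 47.7520
κ_2(A)·‖δb‖/‖b‖ = 0.0508


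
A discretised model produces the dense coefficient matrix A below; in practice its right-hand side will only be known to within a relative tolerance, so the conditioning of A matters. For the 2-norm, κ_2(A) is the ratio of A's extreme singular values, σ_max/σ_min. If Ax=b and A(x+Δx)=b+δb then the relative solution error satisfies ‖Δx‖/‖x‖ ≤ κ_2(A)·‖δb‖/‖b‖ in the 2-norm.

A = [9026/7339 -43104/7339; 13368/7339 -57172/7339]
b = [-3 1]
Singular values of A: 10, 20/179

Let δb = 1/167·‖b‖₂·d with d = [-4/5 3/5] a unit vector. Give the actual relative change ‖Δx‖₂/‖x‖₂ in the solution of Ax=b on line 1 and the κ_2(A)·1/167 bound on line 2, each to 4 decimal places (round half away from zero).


σ_max = 10, σ_min = 20/179
κ = σ_max/σ_min = 10/(20/179) = 89.5000
κ_2(A)·‖δb‖/‖b‖ = 0.5359
solve Ax = b  →  x = [26.1732 5.9915]
‖b‖ = 3.1623, ‖x‖ = 26.8502
δb = ε·‖b‖·d = [-0.0151 0.0114]; solving A·Δx = δb gives ‖Δx‖ = 0.1695
dividing the unrounded norms, ‖Δx‖/‖x‖ = 0.0063
so the bound overstates the realised error by a factor of ≈ 84.9077 (computed from the unrounded values)

0.0063
0.5359


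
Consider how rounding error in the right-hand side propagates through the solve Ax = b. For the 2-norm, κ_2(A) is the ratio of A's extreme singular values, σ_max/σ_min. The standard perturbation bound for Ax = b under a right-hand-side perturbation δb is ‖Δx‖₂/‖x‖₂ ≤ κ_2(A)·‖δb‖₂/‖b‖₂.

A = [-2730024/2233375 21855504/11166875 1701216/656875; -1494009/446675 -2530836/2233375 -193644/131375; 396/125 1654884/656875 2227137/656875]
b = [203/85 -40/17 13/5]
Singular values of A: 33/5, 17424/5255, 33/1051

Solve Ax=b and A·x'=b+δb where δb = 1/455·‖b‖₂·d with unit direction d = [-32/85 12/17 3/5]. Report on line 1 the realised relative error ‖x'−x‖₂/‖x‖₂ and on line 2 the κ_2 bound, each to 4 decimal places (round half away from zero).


largest singular value 33/5, smallest 33/1051
κ = σ_max/σ_min = (33/5)/(33/1051) = 210.2000
worst-case relative error ≤ 210.2000 × 1/455 = 0.4620
solve Ax = b  →  x = [0.1224 25.8783 -18.5764]
2-norm of b is 4.2426; of x, 31.8557
with δb = [-0.0035 0.0066 0.0056], A·Δx = δb → ‖Δx‖ = 0.2970
dividing the unrounded norms, ‖Δx‖/‖x‖ = 0.0093
tightness: 0.0093 against a bound of 0.4620 (unrounded ratio ≈ 0.0202)

0.0093
0.4620


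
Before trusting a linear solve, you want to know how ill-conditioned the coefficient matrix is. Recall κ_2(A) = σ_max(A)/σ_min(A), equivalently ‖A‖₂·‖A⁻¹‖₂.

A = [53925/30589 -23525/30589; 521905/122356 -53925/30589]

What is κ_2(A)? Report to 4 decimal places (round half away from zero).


144.8000

M = AᵀA = [1887049225/88585744 -196556625/22146436; -196556625/22146436 20481250/5536609]. tr(M)=13105025/524176, det(M)=15625/524176
char-poly roots: 25 and 625/524176
σ_max=√25=5, σ_min=√(625/524176)=(25/724) → κ = 144.8000


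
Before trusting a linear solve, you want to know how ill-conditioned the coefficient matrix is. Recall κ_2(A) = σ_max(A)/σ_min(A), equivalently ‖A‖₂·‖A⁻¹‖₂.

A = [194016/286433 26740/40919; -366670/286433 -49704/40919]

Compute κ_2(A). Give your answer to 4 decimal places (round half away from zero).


290.5000

M = AᵀA = [595464004/283888801 81013680/40555543; 81013680/40555543 11022544/5793649]. tr(M)=1350260/337561, det(M)=64/337561
solving λ² − 1350260/337561·λ + 64/337561 = 0 gives λ = 4, 16/337561
so κ_2 = √(4 / (16/337561)) = 290.5000


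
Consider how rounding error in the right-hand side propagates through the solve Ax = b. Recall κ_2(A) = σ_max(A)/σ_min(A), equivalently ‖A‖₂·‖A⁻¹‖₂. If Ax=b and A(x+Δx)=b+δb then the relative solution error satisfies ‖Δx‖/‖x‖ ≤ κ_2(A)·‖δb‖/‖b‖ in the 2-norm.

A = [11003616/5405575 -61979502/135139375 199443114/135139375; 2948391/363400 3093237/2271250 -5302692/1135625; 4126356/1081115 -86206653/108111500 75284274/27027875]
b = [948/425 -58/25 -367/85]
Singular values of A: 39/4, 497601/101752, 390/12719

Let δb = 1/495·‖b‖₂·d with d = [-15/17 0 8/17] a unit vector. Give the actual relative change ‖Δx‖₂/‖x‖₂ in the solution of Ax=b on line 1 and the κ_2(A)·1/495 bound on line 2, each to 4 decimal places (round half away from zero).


from the listed singular values, σ₁ = 39/4, σ_n = 390/12719
κ = σ_max/σ_min = (39/4)/(390/12719) = 317.9750
perturbation bound = 317.9750·1/495 = 0.6424
solve Ax = b  →  x = [-0.4413 -125.1607 -36.7752]
‖b‖ = 5.3852, ‖x‖ = 130.4523
with δb = [-0.0096 0.0000 0.0051], A·Δx = δb → ‖Δx‖ = 0.3548
relative error = 0.0027
so the bound overstates the realised error by a factor of ≈ 236.1877 (computed from the unrounded values)

0.0027
0.6424


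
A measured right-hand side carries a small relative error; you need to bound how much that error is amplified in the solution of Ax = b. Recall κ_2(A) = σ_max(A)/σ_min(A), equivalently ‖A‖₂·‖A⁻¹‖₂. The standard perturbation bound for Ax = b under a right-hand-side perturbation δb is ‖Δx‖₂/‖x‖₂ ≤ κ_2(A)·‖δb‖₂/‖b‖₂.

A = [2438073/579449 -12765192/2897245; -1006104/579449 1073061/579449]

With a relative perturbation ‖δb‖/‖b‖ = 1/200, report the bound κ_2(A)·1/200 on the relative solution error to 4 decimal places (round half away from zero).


form AᵀA = [41162397705/1986752329 -216097779744/9933761645; -216097779744/9933761645 1134536239881/49668808225] with trace 2572647066/59059225 and determinant 1185921/59059225
solving λ² − 2572647066/59059225·λ + 1185921/59059225 = 0 gives λ = 1089/25, 1089/2362369
κ = σ_max/σ_min = (33/5)/(33/1537) = 307.4000
bound on ‖Δx‖/‖x‖: κ·ε = 307.4000·1/200 = 1.5370

1.5370


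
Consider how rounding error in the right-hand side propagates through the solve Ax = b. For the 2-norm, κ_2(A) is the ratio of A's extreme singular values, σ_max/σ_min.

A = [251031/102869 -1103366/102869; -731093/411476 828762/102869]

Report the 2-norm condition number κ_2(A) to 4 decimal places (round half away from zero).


form AᵀA = [37628341025/4129573136 -20900224125/516196642; -20900224125/516196642 46445438600/258098321] with trace 19042813625/100721296 and determinant 9150625/25180324
λ_max, λ_min = (19042813625/100721296 ± √362614004151538280625/10144779467919616)/2 = 3025/16, 12100/6295081
κ_2(A) = √(λ_max/λ_min) = √((3025/16) / (12100/6295081)) = 313.6250

313.6250


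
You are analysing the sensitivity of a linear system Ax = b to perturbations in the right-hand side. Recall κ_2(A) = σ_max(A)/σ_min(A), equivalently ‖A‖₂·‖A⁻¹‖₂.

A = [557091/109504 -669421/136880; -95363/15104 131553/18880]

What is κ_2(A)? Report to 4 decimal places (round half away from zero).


AᵀA = [12613745704225/191858016256 -3303488491695/47964504064; -3303488491695/47964504064 868979956609/11991126016]; tr = 31530826409/228130816, det = 76245015625/3650093056
eigenvalues of AᵀA: λ = (tr ± √(tr²−4·det))/2 = 2209/16, 34515625/228130816
so κ_2 = √((2209/16) / (34515625/228130816)) = 30.2080

30.2080


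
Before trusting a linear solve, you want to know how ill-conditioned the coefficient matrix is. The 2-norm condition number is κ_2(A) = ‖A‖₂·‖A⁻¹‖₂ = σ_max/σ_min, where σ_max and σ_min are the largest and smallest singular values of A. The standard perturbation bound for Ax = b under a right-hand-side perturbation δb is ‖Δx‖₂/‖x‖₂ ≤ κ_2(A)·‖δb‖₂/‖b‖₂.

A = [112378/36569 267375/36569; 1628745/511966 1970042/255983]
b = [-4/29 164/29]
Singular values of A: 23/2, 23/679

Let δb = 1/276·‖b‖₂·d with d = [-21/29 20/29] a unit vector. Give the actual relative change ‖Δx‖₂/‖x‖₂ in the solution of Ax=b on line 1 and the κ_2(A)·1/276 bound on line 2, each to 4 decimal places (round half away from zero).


from the listed singular values, σ₁ = 23/2, σ_n = 23/679
condition number: (23/2) ÷ (23/679) = 339.5000
perturbation bound = 339.5000·1/276 = 1.2301
solve Ax = b  →  x = [-108.8696 45.7391]
‖b‖₂ = 5.6569 and ‖x‖₂ = 118.0875
with δb = [-0.0148 0.0141], A·Δx = δb → ‖Δx‖ = 0.6051
relative error = 0.0051
realised/bound (from unrounded values) ≈ 0.0042

0.0051
1.2301


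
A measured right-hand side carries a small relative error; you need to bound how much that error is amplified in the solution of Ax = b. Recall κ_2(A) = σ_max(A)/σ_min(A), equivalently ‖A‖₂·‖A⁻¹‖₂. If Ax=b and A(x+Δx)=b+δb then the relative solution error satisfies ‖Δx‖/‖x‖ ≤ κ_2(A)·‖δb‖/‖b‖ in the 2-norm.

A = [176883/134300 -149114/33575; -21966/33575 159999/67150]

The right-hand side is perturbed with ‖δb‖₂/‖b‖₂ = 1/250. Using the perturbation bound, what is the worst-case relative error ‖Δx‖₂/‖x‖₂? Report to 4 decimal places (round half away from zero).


0.4740

AᵀA = [26994933/12482000 -11558757/1560250; -11558757/1560250 79266173/3120500]; tr = 2752477/99856, det = 21609/399424
char-poly roots: 441/16 and 49/24964
σ_max=√(441/16)=(21/4), σ_min=√(49/24964)=(7/158) → κ = 118.5000
κ_2(A)·‖δb‖/‖b‖ = 0.4740


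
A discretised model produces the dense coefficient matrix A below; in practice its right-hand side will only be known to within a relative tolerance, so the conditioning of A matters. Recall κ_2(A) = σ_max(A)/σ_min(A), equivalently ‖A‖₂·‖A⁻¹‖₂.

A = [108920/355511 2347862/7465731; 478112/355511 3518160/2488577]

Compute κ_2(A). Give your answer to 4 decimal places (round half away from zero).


392.4375

M = AᵀA = [143042624/75186241 3154046800/1578911061; 3154046800/1578911061 69547593124/33157132281]. tr(M)=157704388/39425841, det(M)=4096/39425841
solving λ² − 157704388/39425841·λ + 4096/39425841 = 0 gives λ = 4, 1024/39425841
κ_2(A) = √(λ_max/λ_min) = √(4 / (1024/39425841)) = 392.4375


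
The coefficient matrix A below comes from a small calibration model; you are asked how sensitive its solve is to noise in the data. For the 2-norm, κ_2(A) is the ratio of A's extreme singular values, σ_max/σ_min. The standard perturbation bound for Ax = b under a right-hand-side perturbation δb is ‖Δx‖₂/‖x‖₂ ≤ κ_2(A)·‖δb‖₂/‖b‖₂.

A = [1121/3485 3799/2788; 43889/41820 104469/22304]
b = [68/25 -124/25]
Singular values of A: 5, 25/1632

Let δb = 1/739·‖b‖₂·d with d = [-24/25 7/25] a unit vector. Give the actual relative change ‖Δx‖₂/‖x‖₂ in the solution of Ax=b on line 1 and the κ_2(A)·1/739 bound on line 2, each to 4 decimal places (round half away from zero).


largest singular value 5, smallest 25/1632
κ_2(A) = 5 / (25/1632) = 326.4000
perturbation bound = 326.4000·1/739 = 0.4417
solve Ax = b  →  x = [254.5756 -58.0995]
‖b‖₂ = 5.6569 and ‖x‖₂ = 261.1212
with δb = [-0.0073 0.0021], A·Δx = δb → ‖Δx‖ = 0.4997
relative error = 0.0019
realised/bound (from unrounded values) ≈ 0.0043

0.0019
0.4417


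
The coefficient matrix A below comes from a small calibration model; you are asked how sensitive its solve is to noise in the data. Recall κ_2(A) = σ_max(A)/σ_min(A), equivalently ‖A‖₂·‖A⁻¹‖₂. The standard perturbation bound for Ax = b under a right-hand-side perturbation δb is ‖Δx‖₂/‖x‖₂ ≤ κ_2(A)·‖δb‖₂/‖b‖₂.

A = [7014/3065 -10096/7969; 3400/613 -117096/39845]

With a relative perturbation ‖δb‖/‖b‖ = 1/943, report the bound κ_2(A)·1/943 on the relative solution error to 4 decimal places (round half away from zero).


0.1625

M = AᵀA = [338196196/9394225 -36072288/1878845; -36072288/1878845 96211264/9394225]. tr(M)=86881492/1878845, det(M)=21381376/234855625
eigenvalues of AᵀA: λ = (tr ± √(tr²−4·det))/2 = 1156/25, 18496/9394225
σ_max=√(1156/25)=(34/5), σ_min=√(18496/9394225)=(136/3065) → κ = 153.2500
κ_2(A)·‖δb‖/‖b‖ = 0.1625


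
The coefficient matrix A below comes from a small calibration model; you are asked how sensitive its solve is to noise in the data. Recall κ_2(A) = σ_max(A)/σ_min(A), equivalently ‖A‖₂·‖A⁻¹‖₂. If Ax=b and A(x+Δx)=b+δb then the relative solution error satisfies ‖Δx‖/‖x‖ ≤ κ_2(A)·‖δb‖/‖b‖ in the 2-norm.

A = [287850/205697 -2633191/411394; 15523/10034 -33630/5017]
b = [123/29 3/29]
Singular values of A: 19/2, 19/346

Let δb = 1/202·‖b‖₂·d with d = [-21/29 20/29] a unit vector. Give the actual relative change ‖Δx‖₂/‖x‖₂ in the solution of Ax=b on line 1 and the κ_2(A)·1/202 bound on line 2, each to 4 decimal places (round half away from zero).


σ_max = 19/2, σ_min = 19/346
κ = σ_max/σ_min = (19/2)/(19/346) = 173.0000
worst-case relative error ≤ 173.0000 × 1/202 = 0.8564
solve Ax = b  →  x = [-53.2298 -12.3004]
‖b‖₂ = 4.2426 and ‖x‖₂ = 54.6325
with δb = [-0.0152 0.0145], A·Δx = δb → ‖Δx‖ = 0.3825
dividing the unrounded norms, ‖Δx‖/‖x‖ = 0.0070
tightness: 0.0070 against a bound of 0.8564 (unrounded ratio ≈ 0.0082)

0.0070
0.8564


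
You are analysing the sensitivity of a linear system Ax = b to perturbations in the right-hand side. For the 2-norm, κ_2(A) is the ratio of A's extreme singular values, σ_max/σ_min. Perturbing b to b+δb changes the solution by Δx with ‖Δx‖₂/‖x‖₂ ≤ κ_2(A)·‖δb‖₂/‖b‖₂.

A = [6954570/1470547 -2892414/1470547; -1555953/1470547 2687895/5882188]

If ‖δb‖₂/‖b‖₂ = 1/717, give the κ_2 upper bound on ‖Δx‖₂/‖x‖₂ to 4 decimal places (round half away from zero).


0.4810

form AᵀA = [30212393589/1286441689 -50353492455/5145766756; -50353492455/5145766756 83927257281/20583067024] with trace 3356955945/121793296 and determinant 194481/30448324
solving λ² − 3356955945/121793296·λ + 194481/30448324 = 0 gives λ = 441/16, 1764/7612081
κ_2(A) = √(λ_max/λ_min) = √((441/16) / (1764/7612081)) = 344.8750
perturbation bound = 344.8750·1/717 = 0.4810


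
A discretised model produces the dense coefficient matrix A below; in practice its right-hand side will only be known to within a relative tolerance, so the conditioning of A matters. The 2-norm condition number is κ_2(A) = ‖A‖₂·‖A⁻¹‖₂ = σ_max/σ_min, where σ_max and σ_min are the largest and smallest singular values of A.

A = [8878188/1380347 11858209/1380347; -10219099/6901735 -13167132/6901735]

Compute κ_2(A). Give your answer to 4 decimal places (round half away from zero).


form AᵀA = [1234375692121/28336672225 1645771235328/28336672225; 1645771235328/28336672225 2194408912729/28336672225] with trace 137151384194/1133466889 and determinant 228765625/1133466889
solving λ² − 137151384194/1133466889·λ + 228765625/1133466889 = 0 gives λ = 121, 1890625/1133466889
κ_2(A) = √(λ_max/λ_min) = √(121 / (1890625/1133466889)) = 269.3360

269.3360


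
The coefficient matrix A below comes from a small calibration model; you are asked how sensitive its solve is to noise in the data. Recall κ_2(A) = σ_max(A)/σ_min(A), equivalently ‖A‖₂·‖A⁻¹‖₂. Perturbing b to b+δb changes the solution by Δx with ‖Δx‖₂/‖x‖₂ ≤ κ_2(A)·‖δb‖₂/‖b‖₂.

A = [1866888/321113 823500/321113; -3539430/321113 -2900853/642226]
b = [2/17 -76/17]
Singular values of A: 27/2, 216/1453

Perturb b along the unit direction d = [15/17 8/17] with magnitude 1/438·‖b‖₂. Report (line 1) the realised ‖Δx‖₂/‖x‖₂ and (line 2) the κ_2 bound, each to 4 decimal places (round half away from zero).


σ_max = 27/2, σ_min = 216/1453
κ_2(A) = (27/2) / (216/1453) = 90.8125
perturbation bound = 90.8125·1/438 = 0.2073
solve Ax = b  →  x = [5.4480 -12.3048]
2-norm of b is 4.4721; of x, 13.4570
with δb = [0.0090 0.0048], A·Δx = δb → ‖Δx‖ = 0.0687
realised ‖Δx‖/‖x‖ = 0.0051
realised/bound (from unrounded values) ≈ 0.0246

0.0051
0.2073


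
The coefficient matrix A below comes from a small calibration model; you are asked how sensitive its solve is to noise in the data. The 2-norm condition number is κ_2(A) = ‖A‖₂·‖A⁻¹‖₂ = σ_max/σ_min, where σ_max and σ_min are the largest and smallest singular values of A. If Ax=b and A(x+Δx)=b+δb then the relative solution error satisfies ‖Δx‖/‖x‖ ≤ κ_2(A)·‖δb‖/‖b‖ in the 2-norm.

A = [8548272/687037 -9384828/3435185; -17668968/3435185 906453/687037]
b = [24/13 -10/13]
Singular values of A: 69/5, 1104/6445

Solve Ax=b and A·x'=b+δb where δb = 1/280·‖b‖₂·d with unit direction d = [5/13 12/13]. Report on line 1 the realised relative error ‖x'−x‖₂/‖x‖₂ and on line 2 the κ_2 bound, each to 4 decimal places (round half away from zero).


from the listed singular values, σ₁ = 69/5, σ_n = 1104/6445
κ_2(A) = (69/5) / (1104/6445) = 80.5625
bound on ‖Δx‖/‖x‖: κ·ε = 80.5625·1/280 = 0.2877
solve Ax = b  →  x = [0.1414 -0.0318]
‖b‖ = 2.0000, ‖x‖ = 0.1449
with δb = [0.0027 0.0066], A·Δx = δb → ‖Δx‖ = 0.0417
relative error = 0.2877
realised/bound = 1 exactly: the bound is attained for this b and d

0.2877
0.2877


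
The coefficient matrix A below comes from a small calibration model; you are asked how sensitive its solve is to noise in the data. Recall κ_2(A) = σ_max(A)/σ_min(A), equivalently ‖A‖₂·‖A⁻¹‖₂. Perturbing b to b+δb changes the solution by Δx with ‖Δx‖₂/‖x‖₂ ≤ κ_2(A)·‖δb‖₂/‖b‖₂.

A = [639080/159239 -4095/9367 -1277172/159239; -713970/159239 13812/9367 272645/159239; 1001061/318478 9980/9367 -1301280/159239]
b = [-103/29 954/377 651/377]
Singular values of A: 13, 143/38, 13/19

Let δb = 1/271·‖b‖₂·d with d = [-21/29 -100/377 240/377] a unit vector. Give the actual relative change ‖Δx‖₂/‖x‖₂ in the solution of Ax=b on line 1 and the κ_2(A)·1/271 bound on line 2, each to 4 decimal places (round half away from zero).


σ_max = 13, σ_min = 13/19
condition number: 13 ÷ (13/19) = 19.0000
κ_2(A)·‖δb‖/‖b‖ = 0.0701
solve Ax = b  →  x = [1.1275 4.2439 0.7757]
2-norm of b is 4.6904; of x, 4.4592
Δx = A⁻¹·δb where δb = 1/271·4.6904·d; ‖Δx‖ = 0.0253
realised ‖Δx‖/‖x‖ = 0.0057
so the bound overstates the realised error by a factor of ≈ 12.3590 (computed from the unrounded values)

0.0057
0.0701


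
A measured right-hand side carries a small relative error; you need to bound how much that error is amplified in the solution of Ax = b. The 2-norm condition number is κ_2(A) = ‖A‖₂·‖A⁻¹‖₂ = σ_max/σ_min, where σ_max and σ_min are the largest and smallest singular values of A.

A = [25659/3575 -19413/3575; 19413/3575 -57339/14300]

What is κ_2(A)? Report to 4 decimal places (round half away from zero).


178.7500

AᵀA = [41409954/511225 -124223787/2044900; -124223787/2044900 372703761/8179600]; tr = 41410521/327184, det = 164025/327184
λ_max, λ_min = (41410521/327184 ± √1714616584069041/107049369856)/2 = 2025/16, 81/20449
so κ_2 = √((2025/16) / (81/20449)) = 178.7500


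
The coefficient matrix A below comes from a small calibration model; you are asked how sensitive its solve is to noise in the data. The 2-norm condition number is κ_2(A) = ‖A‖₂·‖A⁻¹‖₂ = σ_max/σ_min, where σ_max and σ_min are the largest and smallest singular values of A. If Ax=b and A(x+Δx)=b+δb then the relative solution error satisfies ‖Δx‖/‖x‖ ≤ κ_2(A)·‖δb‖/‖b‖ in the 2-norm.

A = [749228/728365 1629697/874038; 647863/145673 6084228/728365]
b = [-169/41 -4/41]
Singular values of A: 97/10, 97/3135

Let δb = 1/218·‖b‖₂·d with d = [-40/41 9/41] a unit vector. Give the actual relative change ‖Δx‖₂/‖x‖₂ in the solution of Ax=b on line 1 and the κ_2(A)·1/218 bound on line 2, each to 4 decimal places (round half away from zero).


from the listed singular values, σ₁ = 97/10, σ_n = 97/3135
κ_2(A) = (97/10) / (97/3135) = 313.5000
bound on ‖Δx‖/‖x‖: κ·ε = 313.5000·1/218 = 1.4381
solve Ax = b  →  x = [-114.1176 60.7459]
‖b‖ = 4.1231, ‖x‖ = 129.2784
re-solving with b+δb shifts x by Δx of norm 0.6113
relative error = 0.0047
realised/bound (from unrounded values) ≈ 0.0033

0.0047
1.4381
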